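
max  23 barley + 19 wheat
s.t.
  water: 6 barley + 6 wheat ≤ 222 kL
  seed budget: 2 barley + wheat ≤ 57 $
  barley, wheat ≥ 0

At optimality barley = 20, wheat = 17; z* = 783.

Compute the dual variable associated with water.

2.5

Both water and seed budget are binding at x*.
From A_Bᵀ y = c: 6·y_water + 2·y_seed budget = 23; 6·y_water + 1·y_seed budget = 19.
→ y_water = 2.5 and y_seed budget = 4.
Shadow price of water = 2.5.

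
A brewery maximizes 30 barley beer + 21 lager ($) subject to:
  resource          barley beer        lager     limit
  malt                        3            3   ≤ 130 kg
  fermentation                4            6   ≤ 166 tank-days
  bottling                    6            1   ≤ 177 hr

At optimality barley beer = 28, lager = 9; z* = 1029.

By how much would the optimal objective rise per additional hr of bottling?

3

Check each constraint at x*: malt 111/130 (slack 19); fermentation 166/166 (tight); bottling 177/177 (tight).
By complementary slackness, y = 0 for the non-binding constraint.
The binding rows give the dual system: 4·y_fermentation + 6·y_bottling = 30 and 6·y_fermentation + 1·y_bottling = 21.
→ y_fermentation = 3 and y_bottling = 3.
Shadow price of bottling = 3.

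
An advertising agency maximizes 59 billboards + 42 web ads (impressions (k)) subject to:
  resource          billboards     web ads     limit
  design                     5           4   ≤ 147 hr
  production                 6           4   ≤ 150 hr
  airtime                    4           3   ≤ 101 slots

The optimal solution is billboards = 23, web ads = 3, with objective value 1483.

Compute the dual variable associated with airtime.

8

Check each constraint at x*: design 127/147 (slack 20); production 150/150 (tight); airtime 101/101 (tight).
Since design is not tight, its dual is 0.
From A_Bᵀ y = c: 6·y_production + 4·y_airtime = 59; 4·y_production + 3·y_airtime = 42.
→ y_production = 4.5 and y_airtime = 8.
Shadow price of airtime = 8.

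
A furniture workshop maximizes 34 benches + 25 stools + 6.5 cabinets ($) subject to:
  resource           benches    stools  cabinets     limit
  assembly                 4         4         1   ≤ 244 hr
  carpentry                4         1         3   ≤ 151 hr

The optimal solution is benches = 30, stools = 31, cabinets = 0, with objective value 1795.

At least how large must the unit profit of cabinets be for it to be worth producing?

14.5

Check each constraint at x*: assembly 244/244 (tight); carpentry 151/151 (tight).
Dual feasibility on the basic columns requires 4·y_assembly + 4·y_carpentry = 34, 4·y_assembly + 1·y_carpentry = 25.
→ y_assembly = 5.5 and y_carpentry = 3.
cabinets enters the basis when its profit ≥ yᵀa₃ = 5.5·1 + 3·3 = 14.5.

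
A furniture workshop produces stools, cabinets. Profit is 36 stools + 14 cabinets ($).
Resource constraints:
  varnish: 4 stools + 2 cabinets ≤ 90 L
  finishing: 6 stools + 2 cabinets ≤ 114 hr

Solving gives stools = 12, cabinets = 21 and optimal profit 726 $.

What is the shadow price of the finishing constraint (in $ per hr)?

Check each constraint at x*: varnish 90/90 (tight); finishing 114/114 (tight).
From A_Bᵀ y = c: 4·y_varnish + 6·y_finishing = 36; 2·y_varnish + 2·y_finishing = 14.
→ y_varnish = 3 and y_finishing = 4.
Shadow price of finishing = 4.

4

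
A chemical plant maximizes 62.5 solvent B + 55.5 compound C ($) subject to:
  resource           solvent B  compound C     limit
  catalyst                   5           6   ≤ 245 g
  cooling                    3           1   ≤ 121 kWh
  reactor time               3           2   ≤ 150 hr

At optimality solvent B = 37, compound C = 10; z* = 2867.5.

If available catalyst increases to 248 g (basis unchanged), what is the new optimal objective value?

At the optimum: catalyst uses 245 of 245 (binding); cooling uses 121 of 121 (binding); reactor time uses 131 of 150 (slack = 19).
Since reactor time is not tight, its dual is 0.
Dual feasibility on the basic columns requires 5·y_catalyst + 3·y_cooling = 62.5, 6·y_catalyst + 1·y_cooling = 55.5.
Solving: y_catalyst = 8, y_cooling = 7.5.
Δz = y_catalyst·Δb = 8 × (3) = 24, so new z* = 2867.5 + 24 = 2891.5.

2891.5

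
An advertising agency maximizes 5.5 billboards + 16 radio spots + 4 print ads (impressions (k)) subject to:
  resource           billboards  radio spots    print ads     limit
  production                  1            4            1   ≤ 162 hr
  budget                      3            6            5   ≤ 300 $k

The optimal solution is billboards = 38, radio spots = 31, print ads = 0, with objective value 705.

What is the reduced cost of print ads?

Both production and budget are binding at x*.
The binding rows give the dual system: 1·y_production + 3·y_budget = 5.5 and 4·y_production + 6·y_budget = 16.
Solving: y_production = 2.5, y_budget = 1.
Reduced cost of print ads: c₃ − yᵀa₃ = 4 − (2.5·1 + 1·5) = 4 − 7.5 = -3.5.

-3.5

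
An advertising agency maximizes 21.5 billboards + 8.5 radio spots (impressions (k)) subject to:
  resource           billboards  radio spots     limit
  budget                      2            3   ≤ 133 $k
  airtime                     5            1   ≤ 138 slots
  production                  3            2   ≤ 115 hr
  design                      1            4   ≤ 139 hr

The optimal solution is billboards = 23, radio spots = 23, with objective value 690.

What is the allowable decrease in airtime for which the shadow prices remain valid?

Binding constraints: airtime, production. The basis is B = [[5,1],[3,2]] with det 7.
Per unit decrease in airtime, x* moves by d = (-0.2857, 0.4286).
The basis stays optimal until design becomes binding; allowable decrease = 16.8 slots.

16.8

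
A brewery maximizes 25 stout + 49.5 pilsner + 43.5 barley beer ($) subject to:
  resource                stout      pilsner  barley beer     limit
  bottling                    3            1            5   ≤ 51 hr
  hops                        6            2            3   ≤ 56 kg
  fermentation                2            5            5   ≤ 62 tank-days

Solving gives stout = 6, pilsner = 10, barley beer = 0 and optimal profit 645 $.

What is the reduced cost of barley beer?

Binding: hops and fermentation. Non-binding: bottling (23 unused).
Since bottling is not tight, its dual is 0.
The binding rows give the dual system: 6·y_hops + 2·y_fermentation = 25 and 2·y_hops + 5·y_fermentation = 49.5.
This yields shadow prices y_hops = 1, y_fermentation = 9.5.
Reduced cost of barley beer: c₃ − yᵀa₃ = 43.5 − (1·3 + 9.5·5) = 43.5 − 50.5 = -7.

-7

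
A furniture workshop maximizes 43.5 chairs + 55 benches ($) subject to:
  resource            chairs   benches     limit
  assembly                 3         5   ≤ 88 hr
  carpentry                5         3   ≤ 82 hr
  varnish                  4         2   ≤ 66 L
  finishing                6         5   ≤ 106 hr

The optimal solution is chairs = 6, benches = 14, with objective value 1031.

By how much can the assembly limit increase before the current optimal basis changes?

Binding constraints: assembly, finishing. The basis is B = [[3,5],[6,5]] with det -15.
Per unit increase in assembly, x* moves by d = (-0.3333, 0.4).
The basis stays optimal until chairs reaches 0; allowable increase = 18 hr.

18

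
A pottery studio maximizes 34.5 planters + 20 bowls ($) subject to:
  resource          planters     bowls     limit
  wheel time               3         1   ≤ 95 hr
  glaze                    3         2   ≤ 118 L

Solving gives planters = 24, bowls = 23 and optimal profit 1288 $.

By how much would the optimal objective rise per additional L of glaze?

8.5

At the optimum: wheel time uses 95 of 95 (binding); glaze uses 118 of 118 (binding).
Dual feasibility on the basic columns requires 3·y_wheel time + 3·y_glaze = 34.5, 1·y_wheel time + 2·y_glaze = 20.
Solving: y_wheel time = 3, y_glaze = 8.5.
Shadow price of glaze = 8.5.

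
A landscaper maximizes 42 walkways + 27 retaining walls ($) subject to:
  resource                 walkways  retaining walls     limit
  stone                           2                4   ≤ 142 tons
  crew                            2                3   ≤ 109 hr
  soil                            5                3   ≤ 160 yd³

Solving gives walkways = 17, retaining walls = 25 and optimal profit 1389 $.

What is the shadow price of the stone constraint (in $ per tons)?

0

Binding: crew and soil. Non-binding: stone (8 unused).
Since stone is not tight, its dual is 0.
From A_Bᵀ y = c: 2·y_crew + 5·y_soil = 42; 3·y_crew + 3·y_soil = 27.
This yields shadow prices y_crew = 1, y_soil = 8.
Shadow price of stone = 0.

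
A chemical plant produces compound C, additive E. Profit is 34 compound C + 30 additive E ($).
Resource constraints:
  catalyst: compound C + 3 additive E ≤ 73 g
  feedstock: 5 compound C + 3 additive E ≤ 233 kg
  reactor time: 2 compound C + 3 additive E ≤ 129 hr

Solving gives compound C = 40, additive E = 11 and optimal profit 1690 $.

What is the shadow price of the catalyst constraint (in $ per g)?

Binding: catalyst and feedstock. Non-binding: reactor time (16 unused).
Since reactor time is not tight, its dual is 0.
From A_Bᵀ y = c: 1·y_catalyst + 5·y_feedstock = 34; 3·y_catalyst + 3·y_feedstock = 30.
Solving: y_catalyst = 4, y_feedstock = 6.
Shadow price of catalyst = 4.

4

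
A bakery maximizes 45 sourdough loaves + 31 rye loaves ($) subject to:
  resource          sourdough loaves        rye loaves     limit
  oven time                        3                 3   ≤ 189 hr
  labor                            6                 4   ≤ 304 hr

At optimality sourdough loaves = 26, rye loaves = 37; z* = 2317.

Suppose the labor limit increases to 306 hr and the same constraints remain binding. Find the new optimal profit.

2331

At the optimum: oven time uses 189 of 189 (binding); labor uses 304 of 304 (binding).
Dual feasibility on the basic columns requires 3·y_oven time + 6·y_labor = 45, 3·y_oven time + 4·y_labor = 31.
Solving: y_oven time = 1, y_labor = 7.
Δz = y_labor·Δb = 7 × (2) = 14, so new z* = 2317 + 14 = 2331.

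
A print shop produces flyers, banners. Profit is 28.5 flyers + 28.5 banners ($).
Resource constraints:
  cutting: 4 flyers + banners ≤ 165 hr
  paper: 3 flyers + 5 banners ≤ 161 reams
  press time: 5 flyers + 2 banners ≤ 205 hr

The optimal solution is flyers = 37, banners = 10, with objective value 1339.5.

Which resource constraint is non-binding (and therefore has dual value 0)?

cutting: 158/165 (slack 7)
paper: 161/161 (binding)
press time: 205/205 (binding)
By complementary slackness, a constraint with positive slack has shadow price 0 → cutting.

cutting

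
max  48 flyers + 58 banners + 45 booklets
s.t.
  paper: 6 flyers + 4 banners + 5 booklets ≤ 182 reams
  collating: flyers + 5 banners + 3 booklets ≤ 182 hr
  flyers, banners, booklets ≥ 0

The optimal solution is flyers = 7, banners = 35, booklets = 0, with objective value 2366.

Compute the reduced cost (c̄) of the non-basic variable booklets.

-8

Check each constraint at x*: paper 182/182 (tight); collating 182/182 (tight).
From A_Bᵀ y = c: 6·y_paper + 1·y_collating = 48; 4·y_paper + 5·y_collating = 58.
Solving: y_paper = 7, y_collating = 6.
Reduced cost of booklets: c₃ − yᵀa₃ = 45 − (7·5 + 6·3) = 45 − 53 = -8.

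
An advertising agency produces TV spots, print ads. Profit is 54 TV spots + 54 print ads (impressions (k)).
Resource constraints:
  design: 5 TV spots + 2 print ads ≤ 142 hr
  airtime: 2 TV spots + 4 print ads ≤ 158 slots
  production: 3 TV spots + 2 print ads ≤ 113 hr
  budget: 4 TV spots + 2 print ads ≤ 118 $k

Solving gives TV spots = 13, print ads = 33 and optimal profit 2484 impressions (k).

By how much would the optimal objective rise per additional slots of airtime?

9

Binding: airtime and budget. Non-binding: design (11 unused), production (8 unused).
By complementary slackness, y = 0 for the non-binding constraints.
Dual feasibility on the basic columns requires 2·y_airtime + 4·y_budget = 54, 4·y_airtime + 2·y_budget = 54.
→ y_airtime = 9 and y_budget = 9.
Shadow price of airtime = 9.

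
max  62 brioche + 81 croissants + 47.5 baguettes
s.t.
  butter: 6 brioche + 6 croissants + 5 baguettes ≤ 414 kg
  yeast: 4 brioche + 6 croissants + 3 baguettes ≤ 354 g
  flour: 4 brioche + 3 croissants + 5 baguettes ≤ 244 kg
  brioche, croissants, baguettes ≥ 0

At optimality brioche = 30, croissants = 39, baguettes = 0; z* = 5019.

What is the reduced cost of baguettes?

-1

Binding: butter and yeast. Non-binding: flour (7 unused).
Since flour is not tight, its dual is 0.
From A_Bᵀ y = c: 6·y_butter + 4·y_yeast = 62; 6·y_butter + 6·y_yeast = 81.
This yields shadow prices y_butter = 4, y_yeast = 9.5.
Reduced cost of baguettes: c₃ − yᵀa₃ = 47.5 − (4·5 + 9.5·3) = 47.5 − 48.5 = -1.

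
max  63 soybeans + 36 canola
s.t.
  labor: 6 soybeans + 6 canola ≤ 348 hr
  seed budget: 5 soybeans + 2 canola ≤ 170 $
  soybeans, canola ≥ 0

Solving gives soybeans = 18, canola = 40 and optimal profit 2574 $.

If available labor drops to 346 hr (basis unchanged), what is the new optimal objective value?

Check each constraint at x*: labor 348/348 (tight); seed budget 170/170 (tight).
From A_Bᵀ y = c: 6·y_labor + 5·y_seed budget = 63; 6·y_labor + 2·y_seed budget = 36.
→ y_labor = 3 and y_seed budget = 9.
Δz = y_labor·Δb = 3 × (-2) = -6, so new z* = 2574 − 6 = 2568.

2568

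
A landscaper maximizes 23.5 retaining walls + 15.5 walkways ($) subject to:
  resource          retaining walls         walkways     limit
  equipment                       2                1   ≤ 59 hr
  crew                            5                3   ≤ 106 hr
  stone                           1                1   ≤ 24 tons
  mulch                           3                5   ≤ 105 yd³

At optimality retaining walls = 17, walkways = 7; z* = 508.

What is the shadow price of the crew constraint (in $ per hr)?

4

Check each constraint at x*: equipment 41/59 (slack 18); crew 106/106 (tight); stone 24/24 (tight); mulch 86/105 (slack 19).
Since equipment, mulch are not tight, their duals are 0.
The binding rows give the dual system: 5·y_crew + 1·y_stone = 23.5 and 3·y_crew + 1·y_stone = 15.5.
This yields shadow prices y_crew = 4, y_stone = 3.5.
Shadow price of crew = 4.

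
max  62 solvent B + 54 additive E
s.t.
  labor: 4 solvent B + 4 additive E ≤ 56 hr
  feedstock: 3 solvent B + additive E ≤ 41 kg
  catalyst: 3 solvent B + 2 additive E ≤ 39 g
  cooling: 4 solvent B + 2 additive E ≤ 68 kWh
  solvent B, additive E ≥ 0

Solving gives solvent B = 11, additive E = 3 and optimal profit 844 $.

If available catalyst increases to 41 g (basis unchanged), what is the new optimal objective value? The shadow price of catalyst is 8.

860

Δb = 2, so new z* = 844 + (8)·(2) = 844 + 16 = 860.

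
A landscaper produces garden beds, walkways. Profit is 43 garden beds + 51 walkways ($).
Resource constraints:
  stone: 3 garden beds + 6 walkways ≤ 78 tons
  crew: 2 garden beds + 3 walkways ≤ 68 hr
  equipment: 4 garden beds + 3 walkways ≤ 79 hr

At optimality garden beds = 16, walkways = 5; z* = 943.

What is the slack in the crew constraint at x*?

21

crew used = 2·16 + 3·5 = 47; slack = 68 − 47 = 21.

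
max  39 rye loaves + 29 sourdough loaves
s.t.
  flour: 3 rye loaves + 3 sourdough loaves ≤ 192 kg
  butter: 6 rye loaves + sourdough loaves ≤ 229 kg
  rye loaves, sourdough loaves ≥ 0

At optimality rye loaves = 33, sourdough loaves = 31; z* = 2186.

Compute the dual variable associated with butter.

2

Both flour and butter are binding at x*.
Dual feasibility on the basic columns requires 3·y_flour + 6·y_butter = 39, 3·y_flour + 1·y_butter = 29.
Solving: y_flour = 9, y_butter = 2.
Shadow price of butter = 2.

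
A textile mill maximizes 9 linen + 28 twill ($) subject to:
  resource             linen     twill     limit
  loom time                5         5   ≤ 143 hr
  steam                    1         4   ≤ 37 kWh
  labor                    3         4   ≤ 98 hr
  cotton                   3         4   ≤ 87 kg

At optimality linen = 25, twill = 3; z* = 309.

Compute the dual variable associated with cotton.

1

At the optimum: loom time uses 140 of 143 (slack = 3); steam uses 37 of 37 (binding); labor uses 87 of 98 (slack = 11); cotton uses 87 of 87 (binding).
Since loom time, labor are not tight, their duals are 0.
The binding rows give the dual system: 1·y_steam + 3·y_cotton = 9 and 4·y_steam + 4·y_cotton = 28.
This yields shadow prices y_steam = 6, y_cotton = 1.
Shadow price of cotton = 1.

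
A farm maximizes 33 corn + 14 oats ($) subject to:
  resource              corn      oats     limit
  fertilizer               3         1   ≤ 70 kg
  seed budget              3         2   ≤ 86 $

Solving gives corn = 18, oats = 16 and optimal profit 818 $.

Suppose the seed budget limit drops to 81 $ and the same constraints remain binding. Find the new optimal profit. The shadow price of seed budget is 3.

803

Δb = -5, so new z* = 818 + (3)·(-5) = 818 − 15 = 803.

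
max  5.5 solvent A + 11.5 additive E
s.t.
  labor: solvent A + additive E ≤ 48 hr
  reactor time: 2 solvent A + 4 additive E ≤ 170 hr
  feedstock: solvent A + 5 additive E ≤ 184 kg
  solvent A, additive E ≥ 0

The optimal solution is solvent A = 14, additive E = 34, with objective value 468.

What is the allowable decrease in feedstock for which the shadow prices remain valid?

Binding constraints: labor, feedstock. The basis is B = [[1,1],[1,5]] with det 4.
Per unit decrease in feedstock, x* moves by d = (0.25, -0.25).
The basis stays optimal until additive E reaches 0; allowable decrease = 136 kg.

136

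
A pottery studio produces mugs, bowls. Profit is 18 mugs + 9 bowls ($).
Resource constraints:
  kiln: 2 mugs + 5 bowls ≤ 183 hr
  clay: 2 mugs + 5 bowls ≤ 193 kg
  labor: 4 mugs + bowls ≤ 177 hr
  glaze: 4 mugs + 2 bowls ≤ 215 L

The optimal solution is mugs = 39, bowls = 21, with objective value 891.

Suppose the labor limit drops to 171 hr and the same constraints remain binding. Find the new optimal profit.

Binding: kiln and labor. Non-binding: clay (10 unused), glaze (17 unused).
By complementary slackness, y = 0 for the non-binding constraints.
Dual feasibility on the basic columns requires 2·y_kiln + 4·y_labor = 18, 5·y_kiln + 1·y_labor = 9.
→ y_kiln = 1 and y_labor = 4.
Δz = y_labor·Δb = 4 × (-6) = -24, so new z* = 891 − 24 = 867.

867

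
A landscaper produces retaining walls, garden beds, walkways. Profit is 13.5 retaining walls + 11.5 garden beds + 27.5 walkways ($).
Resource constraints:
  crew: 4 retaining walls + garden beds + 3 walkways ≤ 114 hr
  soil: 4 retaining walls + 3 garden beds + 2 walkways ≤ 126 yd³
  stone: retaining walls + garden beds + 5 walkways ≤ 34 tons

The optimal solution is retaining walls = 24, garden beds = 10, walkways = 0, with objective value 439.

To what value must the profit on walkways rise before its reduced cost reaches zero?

At the optimum: crew uses 106 of 114 (slack = 8); soil uses 126 of 126 (binding); stone uses 34 of 34 (binding).
Since crew is not tight, its dual is 0.
The binding rows give the dual system: 4·y_soil + 1·y_stone = 13.5 and 3·y_soil + 1·y_stone = 11.5.
This yields shadow prices y_soil = 2, y_stone = 5.5.
walkways enters the basis when its profit ≥ yᵀa₃ = 2·2 + 5.5·5 = 31.5.

31.5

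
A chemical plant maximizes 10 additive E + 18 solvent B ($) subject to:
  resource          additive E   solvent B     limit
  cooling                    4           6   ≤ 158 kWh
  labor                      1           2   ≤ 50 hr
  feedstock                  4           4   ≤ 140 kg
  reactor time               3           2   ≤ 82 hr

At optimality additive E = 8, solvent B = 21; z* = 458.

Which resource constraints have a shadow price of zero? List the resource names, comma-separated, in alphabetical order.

feedstock, reactor time

cooling: 158/158 (binding)
labor: 50/50 (binding)
feedstock: 116/140 (slack 24)
reactor time: 66/82 (slack 16)
By complementary slackness, a constraint with positive slack has shadow price 0 → feedstock, reactor time.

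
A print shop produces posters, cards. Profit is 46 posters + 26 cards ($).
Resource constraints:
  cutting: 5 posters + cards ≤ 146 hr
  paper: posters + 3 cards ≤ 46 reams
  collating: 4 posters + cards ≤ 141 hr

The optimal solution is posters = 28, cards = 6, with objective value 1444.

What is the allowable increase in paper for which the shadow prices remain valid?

Binding constraints: cutting, paper. The basis is B = [[5,1],[1,3]] with det 14.
Per unit increase in paper, x* moves by d = (-0.0714, 0.3571).
The basis stays optimal until collating becomes binding; allowable increase = 322 reams.

322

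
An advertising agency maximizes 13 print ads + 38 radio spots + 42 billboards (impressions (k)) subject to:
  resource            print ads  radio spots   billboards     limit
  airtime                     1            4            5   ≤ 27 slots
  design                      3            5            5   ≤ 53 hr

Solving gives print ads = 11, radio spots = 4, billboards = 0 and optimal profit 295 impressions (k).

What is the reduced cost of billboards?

-3

Check each constraint at x*: airtime 27/27 (tight); design 53/53 (tight).
Dual feasibility on the basic columns requires 1·y_airtime + 3·y_design = 13, 4·y_airtime + 5·y_design = 38.
Solving: y_airtime = 7, y_design = 2.
Reduced cost of billboards: c₃ − yᵀa₃ = 42 − (7·5 + 2·5) = 42 − 45 = -3.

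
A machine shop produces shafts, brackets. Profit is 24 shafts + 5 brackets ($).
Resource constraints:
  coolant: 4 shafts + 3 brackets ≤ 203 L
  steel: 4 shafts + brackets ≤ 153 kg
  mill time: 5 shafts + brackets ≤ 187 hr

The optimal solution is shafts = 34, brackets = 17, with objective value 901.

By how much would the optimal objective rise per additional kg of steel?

1

At the optimum: coolant uses 187 of 203 (slack = 16); steel uses 153 of 153 (binding); mill time uses 187 of 187 (binding).
By complementary slackness, y = 0 for the non-binding constraint.
Dual feasibility on the basic columns requires 4·y_steel + 5·y_mill time = 24, 1·y_steel + 1·y_mill time = 5.
This yields shadow prices y_steel = 1, y_mill time = 4.
Shadow price of steel = 1.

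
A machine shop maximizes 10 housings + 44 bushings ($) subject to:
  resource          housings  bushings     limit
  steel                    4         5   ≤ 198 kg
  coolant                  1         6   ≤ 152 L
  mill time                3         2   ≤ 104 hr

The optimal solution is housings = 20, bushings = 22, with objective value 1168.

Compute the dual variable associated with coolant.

7

Check each constraint at x*: steel 190/198 (slack 8); coolant 152/152 (tight); mill time 104/104 (tight).
Slack constraints have shadow price 0 (complementary slackness).
The binding rows give the dual system: 1·y_coolant + 3·y_mill time = 10 and 6·y_coolant + 2·y_mill time = 44.
→ y_coolant = 7 and y_mill time = 1.
Shadow price of coolant = 7.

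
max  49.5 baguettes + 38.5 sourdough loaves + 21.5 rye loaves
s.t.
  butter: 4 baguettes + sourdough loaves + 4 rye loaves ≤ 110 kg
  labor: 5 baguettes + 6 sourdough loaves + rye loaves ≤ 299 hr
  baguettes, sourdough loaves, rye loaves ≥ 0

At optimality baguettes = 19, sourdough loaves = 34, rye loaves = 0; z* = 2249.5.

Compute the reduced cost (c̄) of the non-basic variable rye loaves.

Both butter and labor are binding at x*.
The binding rows give the dual system: 4·y_butter + 5·y_labor = 49.5 and 1·y_butter + 6·y_labor = 38.5.
Solving: y_butter = 5.5, y_labor = 5.5.
Reduced cost of rye loaves: c₃ − yᵀa₃ = 21.5 − (5.5·4 + 5.5·1) = 21.5 − 27.5 = -6.

-6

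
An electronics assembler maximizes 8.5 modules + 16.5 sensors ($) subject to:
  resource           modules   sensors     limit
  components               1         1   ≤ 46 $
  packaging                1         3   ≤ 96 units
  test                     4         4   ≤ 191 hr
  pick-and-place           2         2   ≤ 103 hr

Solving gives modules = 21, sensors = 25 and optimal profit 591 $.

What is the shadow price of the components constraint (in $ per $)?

4.5

Binding: components and packaging. Non-binding: test (7 unused), pick-and-place (11 unused).
Since test, pick-and-place are not tight, their duals are 0.
Dual feasibility on the basic columns requires 1·y_components + 1·y_packaging = 8.5, 1·y_components + 3·y_packaging = 16.5.
→ y_components = 4.5 and y_packaging = 4.
Shadow price of components = 4.5.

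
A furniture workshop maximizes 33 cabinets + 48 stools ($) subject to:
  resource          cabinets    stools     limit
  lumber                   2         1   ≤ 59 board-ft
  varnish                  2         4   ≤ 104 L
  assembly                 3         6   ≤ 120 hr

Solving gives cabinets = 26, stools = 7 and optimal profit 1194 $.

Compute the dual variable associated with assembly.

At the optimum: lumber uses 59 of 59 (binding); varnish uses 80 of 104 (slack = 24); assembly uses 120 of 120 (binding).
Slack constraints have shadow price 0 (complementary slackness).
From A_Bᵀ y = c: 2·y_lumber + 3·y_assembly = 33; 1·y_lumber + 6·y_assembly = 48.
Solving: y_lumber = 6, y_assembly = 7.
Shadow price of assembly = 7.

7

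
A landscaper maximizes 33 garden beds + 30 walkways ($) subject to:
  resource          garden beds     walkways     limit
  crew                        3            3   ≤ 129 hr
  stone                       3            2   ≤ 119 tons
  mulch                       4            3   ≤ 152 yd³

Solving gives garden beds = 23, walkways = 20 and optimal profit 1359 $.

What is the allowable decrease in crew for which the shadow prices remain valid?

Binding constraints: crew, mulch. The basis is B = [[3,3],[4,3]] with det -3.
Per unit decrease in crew, x* moves by d = (1, -1.3333).
The basis stays optimal until walkways reaches 0; allowable decrease = 15 hr.

15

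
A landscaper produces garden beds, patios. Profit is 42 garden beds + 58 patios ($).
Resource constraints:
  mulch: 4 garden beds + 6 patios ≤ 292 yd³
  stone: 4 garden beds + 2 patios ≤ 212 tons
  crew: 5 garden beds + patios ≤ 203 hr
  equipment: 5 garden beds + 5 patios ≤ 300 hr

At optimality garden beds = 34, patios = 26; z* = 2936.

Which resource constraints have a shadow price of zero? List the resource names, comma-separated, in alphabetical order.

mulch: 292/292 (binding)
stone: 188/212 (slack 24)
crew: 196/203 (slack 7)
equipment: 300/300 (binding)
By complementary slackness, a constraint with positive slack has shadow price 0 → crew, stone.

crew, stone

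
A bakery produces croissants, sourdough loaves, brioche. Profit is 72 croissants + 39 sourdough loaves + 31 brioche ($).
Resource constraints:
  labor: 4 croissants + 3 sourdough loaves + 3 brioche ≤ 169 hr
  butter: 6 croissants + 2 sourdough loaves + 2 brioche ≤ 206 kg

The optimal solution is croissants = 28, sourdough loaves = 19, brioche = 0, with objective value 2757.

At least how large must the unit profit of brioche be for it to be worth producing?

39

At the optimum: labor uses 169 of 169 (binding); butter uses 206 of 206 (binding).
From A_Bᵀ y = c: 4·y_labor + 6·y_butter = 72; 3·y_labor + 2·y_butter = 39.
This yields shadow prices y_labor = 9, y_butter = 6.
brioche enters the basis when its profit ≥ yᵀa₃ = 9·3 + 6·2 = 39.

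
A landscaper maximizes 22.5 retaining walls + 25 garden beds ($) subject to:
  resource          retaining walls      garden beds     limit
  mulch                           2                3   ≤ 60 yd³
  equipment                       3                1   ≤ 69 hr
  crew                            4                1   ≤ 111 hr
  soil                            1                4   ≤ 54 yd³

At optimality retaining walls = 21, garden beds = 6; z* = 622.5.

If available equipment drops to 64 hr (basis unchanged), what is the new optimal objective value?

610

At the optimum: mulch uses 60 of 60 (binding); equipment uses 69 of 69 (binding); crew uses 90 of 111 (slack = 21); soil uses 45 of 54 (slack = 9).
Slack constraints have shadow price 0 (complementary slackness).
Dual feasibility on the basic columns requires 2·y_mulch + 3·y_equipment = 22.5, 3·y_mulch + 1·y_equipment = 25.
→ y_mulch = 7.5 and y_equipment = 2.5.
Δz = y_equipment·Δb = 2.5 × (-5) = -12.5, so new z* = 622.5 − 12.5 = 610.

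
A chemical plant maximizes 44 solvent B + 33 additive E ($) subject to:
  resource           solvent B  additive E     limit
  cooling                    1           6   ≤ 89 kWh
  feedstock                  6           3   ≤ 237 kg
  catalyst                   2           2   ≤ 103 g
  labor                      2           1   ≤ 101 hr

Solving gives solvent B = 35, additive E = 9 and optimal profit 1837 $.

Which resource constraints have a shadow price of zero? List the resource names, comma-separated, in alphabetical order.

cooling: 89/89 (binding)
feedstock: 237/237 (binding)
catalyst: 88/103 (slack 15)
labor: 79/101 (slack 22)
By complementary slackness, a constraint with positive slack has shadow price 0 → catalyst, labor.

catalyst, labor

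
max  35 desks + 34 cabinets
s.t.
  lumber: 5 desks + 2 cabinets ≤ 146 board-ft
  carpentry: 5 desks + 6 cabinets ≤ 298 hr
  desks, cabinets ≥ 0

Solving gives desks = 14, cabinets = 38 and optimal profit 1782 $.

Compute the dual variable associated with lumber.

2

Both lumber and carpentry are binding at x*.
Dual feasibility on the basic columns requires 5·y_lumber + 5·y_carpentry = 35, 2·y_lumber + 6·y_carpentry = 34.
Solving: y_lumber = 2, y_carpentry = 5.
Shadow price of lumber = 2.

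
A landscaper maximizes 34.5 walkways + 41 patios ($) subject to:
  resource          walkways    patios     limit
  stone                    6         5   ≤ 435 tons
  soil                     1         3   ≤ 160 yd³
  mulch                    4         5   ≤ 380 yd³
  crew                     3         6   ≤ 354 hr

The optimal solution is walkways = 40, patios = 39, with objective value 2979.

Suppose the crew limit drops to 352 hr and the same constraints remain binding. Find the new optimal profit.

At the optimum: stone uses 435 of 435 (binding); soil uses 157 of 160 (slack = 3); mulch uses 355 of 380 (slack = 25); crew uses 354 of 354 (binding).
Since soil, mulch are not tight, their duals are 0.
From A_Bᵀ y = c: 6·y_stone + 3·y_crew = 34.5; 5·y_stone + 6·y_crew = 41.
Solving: y_stone = 4, y_crew = 3.5.
Δz = y_crew·Δb = 3.5 × (-2) = -7, so new z* = 2979 − 7 = 2972.

2972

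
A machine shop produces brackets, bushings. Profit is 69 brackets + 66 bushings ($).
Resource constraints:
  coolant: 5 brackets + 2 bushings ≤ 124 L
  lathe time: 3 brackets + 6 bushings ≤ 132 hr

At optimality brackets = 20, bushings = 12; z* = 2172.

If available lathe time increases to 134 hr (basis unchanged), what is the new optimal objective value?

2188

Both coolant and lathe time are binding at x*.
Dual feasibility on the basic columns requires 5·y_coolant + 3·y_lathe time = 69, 2·y_coolant + 6·y_lathe time = 66.
→ y_coolant = 9 and y_lathe time = 8.
Δz = y_lathe time·Δb = 8 × (2) = 16, so new z* = 2172 + 16 = 2188.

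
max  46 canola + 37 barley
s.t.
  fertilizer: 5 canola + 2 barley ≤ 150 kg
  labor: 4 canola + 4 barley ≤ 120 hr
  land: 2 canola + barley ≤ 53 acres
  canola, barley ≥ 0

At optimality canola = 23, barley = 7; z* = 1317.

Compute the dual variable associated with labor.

7

Check each constraint at x*: fertilizer 129/150 (slack 21); labor 120/120 (tight); land 53/53 (tight).
By complementary slackness, y = 0 for the non-binding constraint.
From A_Bᵀ y = c: 4·y_labor + 2·y_land = 46; 4·y_labor + 1·y_land = 37.
This yields shadow prices y_labor = 7, y_land = 9.
Shadow price of labor = 7.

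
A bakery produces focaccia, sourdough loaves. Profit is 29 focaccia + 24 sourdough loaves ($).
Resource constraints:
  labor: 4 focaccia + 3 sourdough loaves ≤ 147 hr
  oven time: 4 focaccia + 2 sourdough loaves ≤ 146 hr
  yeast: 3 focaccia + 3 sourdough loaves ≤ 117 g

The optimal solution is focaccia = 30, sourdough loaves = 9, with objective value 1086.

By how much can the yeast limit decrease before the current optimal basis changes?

6

Binding constraints: labor, yeast. The basis is B = [[4,3],[3,3]] with det 3.
Per unit decrease in yeast, x* moves by d = (1, -1.3333).
The basis stays optimal until oven time becomes binding; allowable decrease = 6 g.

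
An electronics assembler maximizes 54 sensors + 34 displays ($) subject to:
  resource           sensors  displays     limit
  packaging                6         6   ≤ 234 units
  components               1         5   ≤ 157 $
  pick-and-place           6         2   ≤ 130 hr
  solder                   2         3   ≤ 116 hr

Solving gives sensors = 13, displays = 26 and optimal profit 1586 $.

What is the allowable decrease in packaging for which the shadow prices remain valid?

104

Binding constraints: packaging, pick-and-place. The basis is B = [[6,6],[6,2]] with det -24.
Per unit decrease in packaging, x* moves by d = (0.0833, -0.25).
The basis stays optimal until displays reaches 0; allowable decrease = 104 units.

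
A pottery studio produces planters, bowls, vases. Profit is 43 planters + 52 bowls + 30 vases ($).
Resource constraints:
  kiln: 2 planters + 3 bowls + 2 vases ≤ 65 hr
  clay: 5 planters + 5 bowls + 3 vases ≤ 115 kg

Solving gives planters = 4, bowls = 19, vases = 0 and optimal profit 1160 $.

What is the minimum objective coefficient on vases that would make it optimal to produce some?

Both kiln and clay are binding at x*.
From A_Bᵀ y = c: 2·y_kiln + 5·y_clay = 43; 3·y_kiln + 5·y_clay = 52.
→ y_kiln = 9 and y_clay = 5.
vases enters the basis when its profit ≥ yᵀa₃ = 9·2 + 5·3 = 33.

33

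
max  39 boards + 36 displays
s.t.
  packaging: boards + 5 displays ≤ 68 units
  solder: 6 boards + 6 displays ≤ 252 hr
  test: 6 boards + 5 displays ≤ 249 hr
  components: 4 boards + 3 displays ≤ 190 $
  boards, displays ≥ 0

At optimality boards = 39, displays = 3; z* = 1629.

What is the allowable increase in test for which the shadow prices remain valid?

3

Binding constraints: solder, test. The basis is B = [[6,6],[6,5]] with det -6.
Per unit increase in test, x* moves by d = (1, -1).
The basis stays optimal until displays reaches 0; allowable increase = 3 hr.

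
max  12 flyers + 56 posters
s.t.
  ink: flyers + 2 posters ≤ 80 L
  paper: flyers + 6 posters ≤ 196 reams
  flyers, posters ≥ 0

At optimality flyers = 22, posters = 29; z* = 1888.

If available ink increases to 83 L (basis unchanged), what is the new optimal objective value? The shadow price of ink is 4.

1900

Δb = 3, so new z* = 1888 + (4)·(3) = 1888 + 12 = 1900.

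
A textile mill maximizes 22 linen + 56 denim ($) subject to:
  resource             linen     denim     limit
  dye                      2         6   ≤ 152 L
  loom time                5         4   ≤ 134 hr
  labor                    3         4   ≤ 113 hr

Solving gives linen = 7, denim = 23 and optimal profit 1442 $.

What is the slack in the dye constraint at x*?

0

dye used = 2·7 + 6·23 = 152; slack = 152 − 152 = 0.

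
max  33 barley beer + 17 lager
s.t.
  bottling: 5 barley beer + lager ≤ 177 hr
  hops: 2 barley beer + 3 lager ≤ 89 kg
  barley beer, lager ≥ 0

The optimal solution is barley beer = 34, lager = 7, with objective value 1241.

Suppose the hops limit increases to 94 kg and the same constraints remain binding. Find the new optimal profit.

1261

Check each constraint at x*: bottling 177/177 (tight); hops 89/89 (tight).
The binding rows give the dual system: 5·y_bottling + 2·y_hops = 33 and 1·y_bottling + 3·y_hops = 17.
Solving: y_bottling = 5, y_hops = 4.
Δz = y_hops·Δb = 4 × (5) = 20, so new z* = 1241 + 20 = 1261.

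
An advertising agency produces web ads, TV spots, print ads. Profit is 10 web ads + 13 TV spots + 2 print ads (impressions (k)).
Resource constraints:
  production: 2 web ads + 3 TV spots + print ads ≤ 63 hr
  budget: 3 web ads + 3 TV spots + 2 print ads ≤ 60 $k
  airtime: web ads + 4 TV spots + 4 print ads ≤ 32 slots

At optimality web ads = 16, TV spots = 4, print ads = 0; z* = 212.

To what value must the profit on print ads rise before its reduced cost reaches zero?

Binding: budget and airtime. Non-binding: production (19 unused).
By complementary slackness, y = 0 for the non-binding constraint.
The binding rows give the dual system: 3·y_budget + 1·y_airtime = 10 and 3·y_budget + 4·y_airtime = 13.
→ y_budget = 3 and y_airtime = 1.
print ads enters the basis when its profit ≥ yᵀa₃ = 3·2 + 1·4 = 10.

10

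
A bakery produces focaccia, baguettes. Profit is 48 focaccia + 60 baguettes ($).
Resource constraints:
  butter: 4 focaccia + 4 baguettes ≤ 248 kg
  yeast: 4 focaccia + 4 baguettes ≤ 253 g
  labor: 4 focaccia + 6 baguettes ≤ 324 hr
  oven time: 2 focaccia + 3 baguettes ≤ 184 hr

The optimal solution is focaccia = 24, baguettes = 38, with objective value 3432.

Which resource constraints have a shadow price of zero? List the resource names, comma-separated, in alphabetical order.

oven time, yeast

butter: 248/248 (binding)
yeast: 248/253 (slack 5)
labor: 324/324 (binding)
oven time: 162/184 (slack 22)
By complementary slackness, a constraint with positive slack has shadow price 0 → oven time, yeast.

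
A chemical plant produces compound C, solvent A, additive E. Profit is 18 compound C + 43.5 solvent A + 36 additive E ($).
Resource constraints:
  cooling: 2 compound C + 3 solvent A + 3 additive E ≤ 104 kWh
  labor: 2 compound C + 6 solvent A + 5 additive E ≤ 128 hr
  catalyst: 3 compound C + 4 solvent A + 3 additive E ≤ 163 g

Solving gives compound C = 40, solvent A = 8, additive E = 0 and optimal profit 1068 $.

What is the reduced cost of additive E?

Check each constraint at x*: cooling 104/104 (tight); labor 128/128 (tight); catalyst 152/163 (slack 11).
Slack constraints have shadow price 0 (complementary slackness).
Dual feasibility on the basic columns requires 2·y_cooling + 2·y_labor = 18, 3·y_cooling + 6·y_labor = 43.5.
→ y_cooling = 3.5 and y_labor = 5.5.
Reduced cost of additive E: c₃ − yᵀa₃ = 36 − (3.5·3 + 5.5·5) = 36 − 38 = -2.

-2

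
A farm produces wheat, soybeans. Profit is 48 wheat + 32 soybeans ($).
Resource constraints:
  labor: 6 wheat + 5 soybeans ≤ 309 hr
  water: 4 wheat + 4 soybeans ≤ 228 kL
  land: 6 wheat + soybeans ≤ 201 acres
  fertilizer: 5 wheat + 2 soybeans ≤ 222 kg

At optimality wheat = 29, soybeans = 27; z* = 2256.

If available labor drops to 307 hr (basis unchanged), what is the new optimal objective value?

Binding: labor and land. Non-binding: water (4 unused), fertilizer (23 unused).
By complementary slackness, y = 0 for the non-binding constraints.
The binding rows give the dual system: 6·y_labor + 6·y_land = 48 and 5·y_labor + 1·y_land = 32.
→ y_labor = 6 and y_land = 2.
Δz = y_labor·Δb = 6 × (-2) = -12, so new z* = 2256 − 12 = 2244.

2244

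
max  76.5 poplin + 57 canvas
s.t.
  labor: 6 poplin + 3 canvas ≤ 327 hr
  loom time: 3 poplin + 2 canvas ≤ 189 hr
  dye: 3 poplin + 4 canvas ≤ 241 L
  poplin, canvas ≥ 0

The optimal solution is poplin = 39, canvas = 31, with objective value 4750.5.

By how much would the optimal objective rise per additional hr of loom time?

Binding: labor and dye. Non-binding: loom time (10 unused).
Since loom time is not tight, its dual is 0.
The binding rows give the dual system: 6·y_labor + 3·y_dye = 76.5 and 3·y_labor + 4·y_dye = 57.
This yields shadow prices y_labor = 9, y_dye = 7.5.
Shadow price of loom time = 0.

0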